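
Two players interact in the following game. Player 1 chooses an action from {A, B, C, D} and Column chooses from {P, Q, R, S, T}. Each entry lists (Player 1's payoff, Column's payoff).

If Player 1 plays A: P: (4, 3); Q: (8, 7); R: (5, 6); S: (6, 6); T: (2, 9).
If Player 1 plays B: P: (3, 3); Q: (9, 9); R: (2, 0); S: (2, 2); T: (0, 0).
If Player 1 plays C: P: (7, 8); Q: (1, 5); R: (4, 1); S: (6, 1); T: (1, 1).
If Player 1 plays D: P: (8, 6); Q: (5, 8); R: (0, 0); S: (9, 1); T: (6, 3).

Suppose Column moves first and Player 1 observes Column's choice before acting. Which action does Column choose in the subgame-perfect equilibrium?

Q

Solve by backward induction (Column leads).
- P → Player 1 plays D (best of 4, 3, 7, 8); Column gets 6.
- Q → Player 1 plays B (best of 8, 9, 1, 5); Column gets 9.
- R → Player 1 plays A (best of 5, 2, 4, 0); Column gets 6.
- S → Player 1 plays D (best of 6, 2, 6, 9); Column gets 1.
- T → Player 1 plays D (best of 2, 0, 1, 6); Column gets 3.
Maximizing over 6, 9, 6, 1, 3, Column chooses Q. Subgame-perfect outcome: (B, Q) with payoffs (9, 9).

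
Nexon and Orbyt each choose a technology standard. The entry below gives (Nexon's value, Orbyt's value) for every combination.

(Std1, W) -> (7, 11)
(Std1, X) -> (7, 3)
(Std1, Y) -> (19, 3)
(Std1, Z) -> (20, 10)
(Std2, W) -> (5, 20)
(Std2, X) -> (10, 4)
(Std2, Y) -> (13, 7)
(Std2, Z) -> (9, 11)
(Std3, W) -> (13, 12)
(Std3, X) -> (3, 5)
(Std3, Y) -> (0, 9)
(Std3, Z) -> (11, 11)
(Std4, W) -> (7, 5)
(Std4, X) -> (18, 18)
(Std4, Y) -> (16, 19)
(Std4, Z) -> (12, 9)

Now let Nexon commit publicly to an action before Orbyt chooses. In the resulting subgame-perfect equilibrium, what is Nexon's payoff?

Orbyt best-responds to each possible Nexon move:
- Std1: BR = W, leader payoff 7.
- Std2: BR = W, leader payoff 5.
- Std3: BR = W, leader payoff 13.
- Std4: BR = Y, leader payoff 16.
Maximizing over 7, 5, 13, 16, Nexon chooses Std4. Subgame-perfect outcome: (Std4, Y) with payoffs (16, 19).

16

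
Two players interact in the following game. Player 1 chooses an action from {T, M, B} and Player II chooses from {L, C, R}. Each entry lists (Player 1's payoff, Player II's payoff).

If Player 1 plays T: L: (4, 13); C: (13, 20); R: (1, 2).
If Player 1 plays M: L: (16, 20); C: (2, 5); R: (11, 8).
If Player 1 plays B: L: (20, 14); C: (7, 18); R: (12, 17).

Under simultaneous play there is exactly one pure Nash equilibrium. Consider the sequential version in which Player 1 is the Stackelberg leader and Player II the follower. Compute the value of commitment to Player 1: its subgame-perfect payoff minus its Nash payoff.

Backward induction with Player 1 moving first.
- T → Player II plays C (best of 13, 20, 2); Player 1 gets 13.
- M → Player II plays L (best of 20, 5, 8); Player 1 gets 16.
- B → Player II plays C (best of 14, 18, 17); Player 1 gets 7.
Maximizing over 13, 16, 7, Player 1 chooses M. Subgame-perfect outcome: (M, L) with payoffs (16, 20).
Now find the simultaneous Nash equilibrium.
Player 1's best replies: L→B; C→T; R→B.
Player II's best replies: T→C; M→L; B→C.
Only (T, C) has each player best-responding; Nash payoffs (13, 20).
Player 1's commitment gain: 16 − 13 = 3.

3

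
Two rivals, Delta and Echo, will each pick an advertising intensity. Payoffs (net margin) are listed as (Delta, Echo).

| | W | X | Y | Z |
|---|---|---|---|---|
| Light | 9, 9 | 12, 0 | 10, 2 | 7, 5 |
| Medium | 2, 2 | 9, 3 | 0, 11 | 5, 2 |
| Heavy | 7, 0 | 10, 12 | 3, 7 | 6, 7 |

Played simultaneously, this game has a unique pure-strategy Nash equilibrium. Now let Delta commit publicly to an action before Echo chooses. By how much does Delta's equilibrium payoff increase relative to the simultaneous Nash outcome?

1

Backward induction with Delta moving first.
- Light: Echo compares 9, 0, 2, 5 and picks W; Delta would get 9.
- Medium: Echo compares 2, 3, 11, 2 and picks Y; Delta would get 0.
- Heavy: Echo compares 0, 12, 7, 7 and picks X; Delta would get 10.
Delta's induced payoffs are 9, 0, 10, so Delta commits to Heavy. Subgame-perfect outcome: (Heavy, X) with payoffs (10, 12).
For the simultaneous game, intersect best replies.
Delta's best replies: W→Light; X→Light; Y→Light; Z→Light.
Echo's best replies: Light→W; Medium→Y; Heavy→X.
Only (Light, W) has each player best-responding; Nash payoffs (9, 9).
Delta's commitment gain: 10 − 9 = 1.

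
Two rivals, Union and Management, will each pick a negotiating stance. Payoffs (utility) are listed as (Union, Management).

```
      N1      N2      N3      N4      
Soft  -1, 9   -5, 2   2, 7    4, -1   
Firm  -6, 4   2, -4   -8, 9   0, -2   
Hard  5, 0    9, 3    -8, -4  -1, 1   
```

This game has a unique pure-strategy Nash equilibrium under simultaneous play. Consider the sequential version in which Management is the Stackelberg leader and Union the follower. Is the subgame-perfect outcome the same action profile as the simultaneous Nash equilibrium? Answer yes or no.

no

Backward induction with Management moving first.
- N1: Union compares -1, -6, 5 and picks Hard; Management would get 0.
- N2: Union compares -5, 2, 9 and picks Hard; Management would get 3.
- N3: Union compares 2, -8, -8 and picks Soft; Management would get 7.
- N4: Union compares 4, 0, -1 and picks Soft; Management would get -1.
Maximizing over 0, 3, 7, -1, Management chooses N3. Subgame-perfect outcome: (Soft, N3) with payoffs (2, 7).
Now find the simultaneous Nash equilibrium.
Union's best replies: N1→Hard; N2→Hard; N3→Soft; N4→Soft.
Management's best replies: Soft→N1; Firm→N3; Hard→N2.
Only (Hard, N2) has each player best-responding; Nash payoffs (9, 3).
Sequential outcome (Soft, N3) differs from the Nash profile (Hard, N2).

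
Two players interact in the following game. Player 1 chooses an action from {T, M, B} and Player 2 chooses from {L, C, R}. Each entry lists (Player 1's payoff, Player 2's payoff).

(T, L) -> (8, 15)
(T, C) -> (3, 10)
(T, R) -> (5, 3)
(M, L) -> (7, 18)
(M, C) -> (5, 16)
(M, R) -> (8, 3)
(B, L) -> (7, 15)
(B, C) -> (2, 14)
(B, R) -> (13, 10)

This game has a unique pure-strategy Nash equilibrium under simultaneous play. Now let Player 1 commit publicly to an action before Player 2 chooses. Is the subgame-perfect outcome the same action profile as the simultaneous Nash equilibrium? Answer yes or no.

Solve by backward induction (Player 1 leads).
- T → Player 2 plays L (best of 15, 10, 3); Player 1 gets 8.
- M → Player 2 plays L (best of 18, 16, 3); Player 1 gets 7.
- B → Player 2 plays L (best of 15, 14, 10); Player 1 gets 7.
Among 8, 7, 7, the best is 8 at T. Subgame-perfect outcome: (T, L) with payoffs (8, 15).
Under simultaneous play:
Player 1's best replies: L→T; C→M; R→B.
Player 2's best replies: T→L; M→L; B→L.
Only (T, L) has each player best-responding; Nash payoffs (8, 15).
Sequential outcome (T, L) coincides with the Nash profile (T, L).

yes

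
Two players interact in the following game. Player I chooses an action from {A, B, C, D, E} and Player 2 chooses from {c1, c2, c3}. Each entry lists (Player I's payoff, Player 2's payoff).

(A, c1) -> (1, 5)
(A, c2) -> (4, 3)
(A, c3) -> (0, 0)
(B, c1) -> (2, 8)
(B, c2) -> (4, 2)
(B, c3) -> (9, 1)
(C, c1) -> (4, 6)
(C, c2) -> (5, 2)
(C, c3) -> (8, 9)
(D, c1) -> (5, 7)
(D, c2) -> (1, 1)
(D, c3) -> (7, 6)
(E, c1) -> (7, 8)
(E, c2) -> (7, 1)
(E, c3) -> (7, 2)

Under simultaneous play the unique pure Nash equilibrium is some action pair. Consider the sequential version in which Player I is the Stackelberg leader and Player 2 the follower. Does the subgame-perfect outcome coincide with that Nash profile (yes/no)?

no

Solve by backward induction (Player I leads).
- A: BR = c1, leader payoff 1.
- B: BR = c1, leader payoff 2.
- C: BR = c3, leader payoff 8.
- D: BR = c1, leader payoff 5.
- E: BR = c1, leader payoff 7.
Player I's induced payoffs are 1, 2, 8, 5, 7, so Player I commits to C. Subgame-perfect outcome: (C, c3) with payoffs (8, 9).
Now find the simultaneous Nash equilibrium.
Player I's best replies: c1→E; c2→E; c3→B.
Player 2's best replies: A→c1; B→c1; C→c3; D→c1; E→c1.
Only (E, c1) has each player best-responding; Nash payoffs (7, 8).
Sequential outcome (C, c3) differs from the Nash profile (E, c1).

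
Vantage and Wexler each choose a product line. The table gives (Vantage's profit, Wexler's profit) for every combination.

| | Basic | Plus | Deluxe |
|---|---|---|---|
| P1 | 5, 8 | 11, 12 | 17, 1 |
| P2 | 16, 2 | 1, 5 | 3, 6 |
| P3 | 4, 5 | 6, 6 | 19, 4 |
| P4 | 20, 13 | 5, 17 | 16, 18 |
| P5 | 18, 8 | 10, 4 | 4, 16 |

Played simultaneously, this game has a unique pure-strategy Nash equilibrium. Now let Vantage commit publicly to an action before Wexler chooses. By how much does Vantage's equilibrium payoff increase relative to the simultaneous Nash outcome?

5

Solve by backward induction (Vantage leads).
- P1: Wexler compares 8, 12, 1 and picks Plus; Vantage would get 11.
- P2: Wexler compares 2, 5, 6 and picks Deluxe; Vantage would get 3.
- P3: Wexler compares 5, 6, 4 and picks Plus; Vantage would get 6.
- P4: Wexler compares 13, 17, 18 and picks Deluxe; Vantage would get 16.
- P5: Wexler compares 8, 4, 16 and picks Deluxe; Vantage would get 4.
Vantage's induced payoffs are 11, 3, 6, 16, 4, so Vantage commits to P4. Subgame-perfect outcome: (P4, Deluxe) with payoffs (16, 18).
Now find the simultaneous Nash equilibrium.
Vantage's best replies: Basic→P4; Plus→P1; Deluxe→P3.
Wexler's best replies: P1→Plus; P2→Deluxe; P3→Plus; P4→Deluxe; P5→Deluxe.
Only (P1, Plus) has each player best-responding; Nash payoffs (11, 12).
Vantage's commitment gain: 16 − 11 = 5.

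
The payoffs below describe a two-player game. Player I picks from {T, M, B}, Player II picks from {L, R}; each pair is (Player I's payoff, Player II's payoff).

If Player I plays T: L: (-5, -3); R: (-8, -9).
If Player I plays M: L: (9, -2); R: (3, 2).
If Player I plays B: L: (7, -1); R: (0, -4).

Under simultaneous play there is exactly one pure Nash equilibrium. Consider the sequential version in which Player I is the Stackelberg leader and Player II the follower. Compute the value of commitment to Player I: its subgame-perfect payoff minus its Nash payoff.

4

Player II best-responds to each possible Player I move:
- T → Player II plays L (best of -3, -9); Player I gets -5.
- M → Player II plays R (best of -2, 2); Player I gets 3.
- B → Player II plays L (best of -1, -4); Player I gets 7.
Among -5, 3, 7, the best is 7 at B. Subgame-perfect outcome: (B, L) with payoffs (7, -1).
Under simultaneous play:
Player I's best replies: L→M; R→M.
Player II's best replies: T→L; M→R; B→L.
The unique mutual best reply is (M, R), giving (3, 2).
Player I's commitment gain: 7 − 3 = 4.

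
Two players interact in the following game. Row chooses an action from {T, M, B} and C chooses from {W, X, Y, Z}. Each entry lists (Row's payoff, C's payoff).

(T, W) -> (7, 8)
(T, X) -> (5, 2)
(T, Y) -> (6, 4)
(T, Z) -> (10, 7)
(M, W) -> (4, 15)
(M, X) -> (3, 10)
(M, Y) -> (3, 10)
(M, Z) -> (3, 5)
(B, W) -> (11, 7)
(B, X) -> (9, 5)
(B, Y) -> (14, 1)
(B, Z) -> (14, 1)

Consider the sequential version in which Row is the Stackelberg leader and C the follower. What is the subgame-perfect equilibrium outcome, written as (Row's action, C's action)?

Backward induction with Row moving first.
- T → C plays W (best of 8, 2, 4, 7); Row gets 7.
- M → C plays W (best of 15, 10, 10, 5); Row gets 4.
- B → C plays W (best of 7, 5, 1, 1); Row gets 11.
Row's induced payoffs are 7, 4, 11, so Row commits to B. Subgame-perfect outcome: (B, W) with payoffs (11, 7).

(B, W)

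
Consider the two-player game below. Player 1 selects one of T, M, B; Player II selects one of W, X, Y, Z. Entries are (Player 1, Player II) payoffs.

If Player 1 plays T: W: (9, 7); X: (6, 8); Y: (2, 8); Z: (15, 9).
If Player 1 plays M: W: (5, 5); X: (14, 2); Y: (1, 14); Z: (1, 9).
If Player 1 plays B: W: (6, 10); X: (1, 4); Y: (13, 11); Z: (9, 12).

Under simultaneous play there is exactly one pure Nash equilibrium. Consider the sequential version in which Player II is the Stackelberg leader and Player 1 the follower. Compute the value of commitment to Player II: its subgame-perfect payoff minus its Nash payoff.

Player 1 best-responds to each possible Player II move:
- W: Player 1 compares 9, 5, 6 and picks T; Player II would get 7.
- X: Player 1 compares 6, 14, 1 and picks M; Player II would get 2.
- Y: Player 1 compares 2, 1, 13 and picks B; Player II would get 11.
- Z: Player 1 compares 15, 1, 9 and picks T; Player II would get 9.
Player II's induced payoffs are 7, 2, 11, 9, so Player II commits to Y. Subgame-perfect outcome: (B, Y) with payoffs (13, 11).
For the simultaneous game, intersect best replies.
Player 1's best replies: W→T; X→M; Y→B; Z→T.
Player II's best replies: T→Z; M→Y; B→Z.
The unique mutual best reply is (T, Z), giving (15, 9).
Player II's commitment gain: 11 − 9 = 2.

2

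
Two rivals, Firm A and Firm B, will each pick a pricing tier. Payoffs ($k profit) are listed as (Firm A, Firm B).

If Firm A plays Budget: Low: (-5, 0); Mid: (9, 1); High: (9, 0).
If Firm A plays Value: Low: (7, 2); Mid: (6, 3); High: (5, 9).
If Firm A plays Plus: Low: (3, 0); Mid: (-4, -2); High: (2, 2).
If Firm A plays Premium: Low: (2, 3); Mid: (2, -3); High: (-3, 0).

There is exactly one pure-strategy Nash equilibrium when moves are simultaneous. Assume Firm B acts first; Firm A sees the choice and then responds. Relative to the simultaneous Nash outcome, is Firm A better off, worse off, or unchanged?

worse off

Backward induction with Firm B moving first.
- Low: Firm A compares -5, 7, 3, 2 and picks Value; Firm B would get 2.
- Mid: Firm A compares 9, 6, -4, 2 and picks Budget; Firm B would get 1.
- High: Firm A compares 9, 5, 2, -3 and picks Budget; Firm B would get 0.
Firm B's induced payoffs are 2, 1, 0, so Firm B commits to Low. Subgame-perfect outcome: (Value, Low) with payoffs (7, 2).
For the simultaneous game, intersect best replies.
Firm A's best replies: Low→Value; Mid→Budget; High→Budget.
Firm B's best replies: Budget→Mid; Value→High; Plus→High; Premium→Low.
Only (Budget, Mid) has each player best-responding; Nash payoffs (9, 1).
Firm A earns 7 sequentially versus 9 at the Nash outcome: worse off.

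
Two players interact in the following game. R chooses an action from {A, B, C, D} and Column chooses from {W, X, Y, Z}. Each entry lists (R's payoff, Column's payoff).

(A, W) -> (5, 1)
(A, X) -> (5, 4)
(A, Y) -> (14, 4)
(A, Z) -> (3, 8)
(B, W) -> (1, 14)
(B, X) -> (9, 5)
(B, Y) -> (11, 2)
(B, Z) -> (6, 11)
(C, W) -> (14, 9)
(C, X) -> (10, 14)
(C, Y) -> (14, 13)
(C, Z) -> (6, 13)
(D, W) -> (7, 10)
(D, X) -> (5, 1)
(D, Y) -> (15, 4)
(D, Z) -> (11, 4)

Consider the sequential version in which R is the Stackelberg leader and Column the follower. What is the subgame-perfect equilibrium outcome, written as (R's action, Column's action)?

(C, X)

Column best-responds to each possible R move:
- A: Column compares 1, 4, 4, 8 and picks Z; R would get 3.
- B: Column compares 14, 5, 2, 11 and picks W; R would get 1.
- C: Column compares 9, 14, 13, 13 and picks X; R would get 10.
- D: Column compares 10, 1, 4, 4 and picks W; R would get 7.
R's induced payoffs are 3, 1, 10, 7, so R commits to C. Subgame-perfect outcome: (C, X) with payoffs (10, 14).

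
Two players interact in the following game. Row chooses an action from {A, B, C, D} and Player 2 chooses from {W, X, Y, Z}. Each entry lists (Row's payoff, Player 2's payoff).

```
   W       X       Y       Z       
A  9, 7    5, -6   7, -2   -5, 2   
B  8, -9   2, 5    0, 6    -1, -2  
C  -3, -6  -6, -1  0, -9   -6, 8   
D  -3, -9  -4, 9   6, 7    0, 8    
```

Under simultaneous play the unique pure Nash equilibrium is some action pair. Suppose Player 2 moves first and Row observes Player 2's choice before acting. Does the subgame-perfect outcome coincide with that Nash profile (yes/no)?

Row best-responds to each possible Player 2 move:
- W: BR = A, leader payoff 7.
- X: BR = A, leader payoff -6.
- Y: BR = A, leader payoff -2.
- Z: BR = D, leader payoff 8.
Maximizing over 7, -6, -2, 8, Player 2 chooses Z. Subgame-perfect outcome: (D, Z) with payoffs (0, 8).
Now find the simultaneous Nash equilibrium.
Row's best replies: W→A; X→A; Y→A; Z→D.
Player 2's best replies: A→W; B→Y; C→Z; D→X.
The unique mutual best reply is (A, W), giving (9, 7).
Sequential outcome (D, Z) differs from the Nash profile (A, W).

no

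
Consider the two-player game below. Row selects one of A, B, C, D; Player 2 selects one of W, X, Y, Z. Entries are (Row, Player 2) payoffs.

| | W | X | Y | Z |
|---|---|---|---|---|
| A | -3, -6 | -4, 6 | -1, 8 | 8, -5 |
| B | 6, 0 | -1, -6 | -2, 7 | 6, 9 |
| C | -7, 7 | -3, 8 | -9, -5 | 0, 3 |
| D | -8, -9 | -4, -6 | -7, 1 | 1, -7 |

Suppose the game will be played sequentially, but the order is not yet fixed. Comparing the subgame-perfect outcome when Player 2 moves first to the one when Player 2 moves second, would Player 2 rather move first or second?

second

If Row leads: Player 2's best replies are A→Y, B→Z, C→X, D→Y; Row's induced payoffs -1, 6, -3, -7; outcome (B, Z), payoffs (6, 9).
If Player 2 leads: Row's best replies are W→B, X→B, Y→A, Z→A; Player 2's induced payoffs 0, -6, 8, -5; outcome (A, Y), payoffs (-1, 8).
Player 2 gets 8 moving first and 9 moving second, so Player 2 prefers to move second.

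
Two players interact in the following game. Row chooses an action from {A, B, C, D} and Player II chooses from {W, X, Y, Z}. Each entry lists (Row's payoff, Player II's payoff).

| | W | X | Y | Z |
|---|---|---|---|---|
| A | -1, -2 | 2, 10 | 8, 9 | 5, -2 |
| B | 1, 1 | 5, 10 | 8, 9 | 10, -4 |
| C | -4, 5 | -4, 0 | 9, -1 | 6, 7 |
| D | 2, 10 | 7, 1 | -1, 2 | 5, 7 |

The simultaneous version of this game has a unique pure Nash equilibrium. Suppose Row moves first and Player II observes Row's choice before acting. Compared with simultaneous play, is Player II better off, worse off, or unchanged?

Backward induction with Row moving first.
- A: BR = X, leader payoff 2.
- B: BR = X, leader payoff 5.
- C: BR = Z, leader payoff 6.
- D: BR = W, leader payoff 2.
Row's induced payoffs are 2, 5, 6, 2, so Row commits to C. Subgame-perfect outcome: (C, Z) with payoffs (6, 7).
Now find the simultaneous Nash equilibrium.
Row's best replies: W→D; X→D; Y→C; Z→B.
Player II's best replies: A→X; B→X; C→Z; D→W.
The unique mutual best reply is (D, W), giving (2, 10).
Player II earns 7 sequentially versus 10 at the Nash outcome: worse off.

worse off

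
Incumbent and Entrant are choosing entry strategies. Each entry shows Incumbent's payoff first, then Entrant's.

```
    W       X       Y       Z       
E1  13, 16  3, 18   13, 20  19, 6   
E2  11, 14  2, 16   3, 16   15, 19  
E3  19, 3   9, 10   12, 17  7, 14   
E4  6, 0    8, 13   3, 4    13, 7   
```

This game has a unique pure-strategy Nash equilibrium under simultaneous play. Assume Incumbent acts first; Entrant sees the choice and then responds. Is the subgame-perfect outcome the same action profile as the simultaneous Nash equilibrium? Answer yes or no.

Entrant best-responds to each possible Incumbent move:
- E1: BR = Y, leader payoff 13.
- E2: BR = Z, leader payoff 15.
- E3: BR = Y, leader payoff 12.
- E4: BR = X, leader payoff 8.
Among 13, 15, 12, 8, the best is 15 at E2. Subgame-perfect outcome: (E2, Z) with payoffs (15, 19).
For the simultaneous game, intersect best replies.
Incumbent's best replies: W→E3; X→E3; Y→E1; Z→E1.
Entrant's best replies: E1→Y; E2→Z; E3→Y; E4→X.
Only (E1, Y) has each player best-responding; Nash payoffs (13, 20).
Sequential outcome (E2, Z) differs from the Nash profile (E1, Y).

no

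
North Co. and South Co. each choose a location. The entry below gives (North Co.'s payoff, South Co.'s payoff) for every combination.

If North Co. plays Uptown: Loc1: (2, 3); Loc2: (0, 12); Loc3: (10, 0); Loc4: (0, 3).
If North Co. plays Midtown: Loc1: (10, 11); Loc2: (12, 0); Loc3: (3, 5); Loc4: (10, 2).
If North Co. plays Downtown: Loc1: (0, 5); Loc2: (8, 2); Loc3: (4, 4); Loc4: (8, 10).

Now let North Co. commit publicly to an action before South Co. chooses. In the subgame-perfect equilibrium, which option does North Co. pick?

Backward induction with North Co. moving first.
- Uptown: BR = Loc2, leader payoff 0.
- Midtown: BR = Loc1, leader payoff 10.
- Downtown: BR = Loc4, leader payoff 8.
Maximizing over 0, 10, 8, North Co. chooses Midtown. Subgame-perfect outcome: (Midtown, Loc1) with payoffs (10, 11).

Midtown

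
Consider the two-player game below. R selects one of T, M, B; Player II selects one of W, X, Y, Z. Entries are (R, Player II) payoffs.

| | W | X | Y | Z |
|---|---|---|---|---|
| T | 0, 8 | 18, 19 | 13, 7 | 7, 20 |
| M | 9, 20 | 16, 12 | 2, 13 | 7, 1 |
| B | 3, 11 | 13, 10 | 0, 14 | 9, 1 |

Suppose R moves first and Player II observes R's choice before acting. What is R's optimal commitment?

M

Player II best-responds to each possible R move:
- T: Player II compares 8, 19, 7, 20 and picks Z; R would get 7.
- M: Player II compares 20, 12, 13, 1 and picks W; R would get 9.
- B: Player II compares 11, 10, 14, 1 and picks Y; R would get 0.
Maximizing over 7, 9, 0, R chooses M. Subgame-perfect outcome: (M, W) with payoffs (9, 20).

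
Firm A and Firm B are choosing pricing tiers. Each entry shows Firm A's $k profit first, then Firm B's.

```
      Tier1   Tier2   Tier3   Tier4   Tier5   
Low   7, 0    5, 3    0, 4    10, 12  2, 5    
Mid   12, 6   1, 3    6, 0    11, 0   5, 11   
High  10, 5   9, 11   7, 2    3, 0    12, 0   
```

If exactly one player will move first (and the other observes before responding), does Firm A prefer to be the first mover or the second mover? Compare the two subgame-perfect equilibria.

If Firm A leads: Firm B's best replies are Low→Tier4, Mid→Tier5, High→Tier2; Firm A's induced payoffs 10, 5, 9; outcome (Low, Tier4), payoffs (10, 12).
If Firm B leads: Firm A's best replies are Tier1→Mid, Tier2→High, Tier3→High, Tier4→Mid, Tier5→High; Firm B's induced payoffs 6, 11, 2, 0, 0; outcome (High, Tier2), payoffs (9, 11).
Firm A gets 10 moving first and 9 moving second, so Firm A prefers to move first.

first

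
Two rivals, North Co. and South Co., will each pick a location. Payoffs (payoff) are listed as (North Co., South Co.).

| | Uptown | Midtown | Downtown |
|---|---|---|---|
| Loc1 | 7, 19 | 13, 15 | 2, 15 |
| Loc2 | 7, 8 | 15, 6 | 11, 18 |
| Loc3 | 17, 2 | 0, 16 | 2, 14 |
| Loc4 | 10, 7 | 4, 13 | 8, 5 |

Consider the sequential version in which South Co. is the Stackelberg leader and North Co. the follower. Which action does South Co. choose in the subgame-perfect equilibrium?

Downtown

Solve by backward induction (South Co. leads).
- Uptown → North Co. plays Loc3 (best of 7, 7, 17, 10); South Co. gets 2.
- Midtown → North Co. plays Loc2 (best of 13, 15, 0, 4); South Co. gets 6.
- Downtown → North Co. plays Loc2 (best of 2, 11, 2, 8); South Co. gets 18.
Among 2, 6, 18, the best is 18 at Downtown. Subgame-perfect outcome: (Loc2, Downtown) with payoffs (11, 18).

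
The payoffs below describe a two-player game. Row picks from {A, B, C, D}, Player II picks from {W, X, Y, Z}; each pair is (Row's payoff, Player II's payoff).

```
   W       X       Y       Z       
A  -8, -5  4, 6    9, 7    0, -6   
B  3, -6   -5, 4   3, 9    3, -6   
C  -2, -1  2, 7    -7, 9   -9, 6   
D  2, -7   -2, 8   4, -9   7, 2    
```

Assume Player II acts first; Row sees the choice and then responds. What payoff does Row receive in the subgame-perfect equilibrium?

9

Row best-responds to each possible Player II move:
- W → Row plays B (best of -8, 3, -2, 2); Player II gets -6.
- X → Row plays A (best of 4, -5, 2, -2); Player II gets 6.
- Y → Row plays A (best of 9, 3, -7, 4); Player II gets 7.
- Z → Row plays D (best of 0, 3, -9, 7); Player II gets 2.
Among -6, 6, 7, 2, the best is 7 at Y. Subgame-perfect outcome: (A, Y) with payoffs (9, 7).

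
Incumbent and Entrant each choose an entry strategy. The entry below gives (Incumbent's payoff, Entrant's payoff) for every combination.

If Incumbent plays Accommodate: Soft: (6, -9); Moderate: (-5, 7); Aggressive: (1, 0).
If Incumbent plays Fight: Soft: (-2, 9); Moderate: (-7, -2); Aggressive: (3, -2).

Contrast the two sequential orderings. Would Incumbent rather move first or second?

If Incumbent leads: Entrant's best replies are Accommodate→Moderate, Fight→Soft; Incumbent's induced payoffs -5, -2; outcome (Fight, Soft), payoffs (-2, 9).
If Entrant leads: Incumbent's best replies are Soft→Accommodate, Moderate→Accommodate, Aggressive→Fight; Entrant's induced payoffs -9, 7, -2; outcome (Accommodate, Moderate), payoffs (-5, 7).
Incumbent gets -2 moving first and -5 moving second, so Incumbent prefers to move first.

first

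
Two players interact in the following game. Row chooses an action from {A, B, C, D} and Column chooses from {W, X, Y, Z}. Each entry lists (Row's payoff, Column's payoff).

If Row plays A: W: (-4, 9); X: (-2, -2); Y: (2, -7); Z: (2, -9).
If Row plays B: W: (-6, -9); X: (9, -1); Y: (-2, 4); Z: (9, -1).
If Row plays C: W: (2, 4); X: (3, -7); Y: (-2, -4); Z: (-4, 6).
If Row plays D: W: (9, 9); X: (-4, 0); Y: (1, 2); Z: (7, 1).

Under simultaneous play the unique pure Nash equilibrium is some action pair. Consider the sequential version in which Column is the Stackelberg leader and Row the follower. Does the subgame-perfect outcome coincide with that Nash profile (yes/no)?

Backward induction with Column moving first.
- W → Row plays D (best of -4, -6, 2, 9); Column gets 9.
- X → Row plays B (best of -2, 9, 3, -4); Column gets -1.
- Y → Row plays A (best of 2, -2, -2, 1); Column gets -7.
- Z → Row plays B (best of 2, 9, -4, 7); Column gets -1.
Column's induced payoffs are 9, -1, -7, -1, so Column commits to W. Subgame-perfect outcome: (D, W) with payoffs (9, 9).
Now find the simultaneous Nash equilibrium.
Row's best replies: W→D; X→B; Y→A; Z→B.
Column's best replies: A→W; B→Y; C→Z; D→W.
Only (D, W) has each player best-responding; Nash payoffs (9, 9).
Sequential outcome (D, W) coincides with the Nash profile (D, W).

yes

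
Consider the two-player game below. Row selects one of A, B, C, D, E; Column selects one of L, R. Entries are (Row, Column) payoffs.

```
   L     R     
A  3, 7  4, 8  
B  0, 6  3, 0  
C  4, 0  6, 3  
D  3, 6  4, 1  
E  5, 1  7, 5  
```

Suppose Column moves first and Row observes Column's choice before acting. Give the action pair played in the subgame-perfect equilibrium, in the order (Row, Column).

(E, R)

Row best-responds to each possible Column move:
- L → Row plays E (best of 3, 0, 4, 3, 5); Column gets 1.
- R → Row plays E (best of 4, 3, 6, 4, 7); Column gets 5.
Column's induced payoffs are 1, 5, so Column commits to R. Subgame-perfect outcome: (E, R) with payoffs (7, 5).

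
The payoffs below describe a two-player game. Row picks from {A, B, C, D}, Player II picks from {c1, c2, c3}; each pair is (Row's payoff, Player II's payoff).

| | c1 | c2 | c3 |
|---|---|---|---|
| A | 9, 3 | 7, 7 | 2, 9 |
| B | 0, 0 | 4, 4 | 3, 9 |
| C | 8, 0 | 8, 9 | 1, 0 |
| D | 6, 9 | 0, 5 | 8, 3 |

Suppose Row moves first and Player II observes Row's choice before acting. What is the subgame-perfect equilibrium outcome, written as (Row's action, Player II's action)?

(C, c2)

Solve by backward induction (Row leads).
- A → Player II plays c3 (best of 3, 7, 9); Row gets 2.
- B → Player II plays c3 (best of 0, 4, 9); Row gets 3.
- C → Player II plays c2 (best of 0, 9, 0); Row gets 8.
- D → Player II plays c1 (best of 9, 5, 3); Row gets 6.
Among 2, 3, 8, 6, the best is 8 at C. Subgame-perfect outcome: (C, c2) with payoffs (8, 9).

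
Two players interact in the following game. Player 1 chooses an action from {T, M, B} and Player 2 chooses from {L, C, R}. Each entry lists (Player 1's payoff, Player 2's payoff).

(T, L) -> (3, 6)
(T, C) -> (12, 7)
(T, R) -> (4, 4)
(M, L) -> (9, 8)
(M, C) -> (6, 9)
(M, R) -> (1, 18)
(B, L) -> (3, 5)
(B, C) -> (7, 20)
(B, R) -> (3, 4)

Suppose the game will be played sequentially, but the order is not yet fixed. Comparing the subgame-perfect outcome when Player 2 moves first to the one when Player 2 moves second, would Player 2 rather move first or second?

first

If Player 1 leads: Player 2's best replies are T→C, M→R, B→C; Player 1's induced payoffs 12, 1, 7; outcome (T, C), payoffs (12, 7).
If Player 2 leads: Player 1's best replies are L→M, C→T, R→T; Player 2's induced payoffs 8, 7, 4; outcome (M, L), payoffs (9, 8).
Player 2 gets 8 moving first and 7 moving second, so Player 2 prefers to move first.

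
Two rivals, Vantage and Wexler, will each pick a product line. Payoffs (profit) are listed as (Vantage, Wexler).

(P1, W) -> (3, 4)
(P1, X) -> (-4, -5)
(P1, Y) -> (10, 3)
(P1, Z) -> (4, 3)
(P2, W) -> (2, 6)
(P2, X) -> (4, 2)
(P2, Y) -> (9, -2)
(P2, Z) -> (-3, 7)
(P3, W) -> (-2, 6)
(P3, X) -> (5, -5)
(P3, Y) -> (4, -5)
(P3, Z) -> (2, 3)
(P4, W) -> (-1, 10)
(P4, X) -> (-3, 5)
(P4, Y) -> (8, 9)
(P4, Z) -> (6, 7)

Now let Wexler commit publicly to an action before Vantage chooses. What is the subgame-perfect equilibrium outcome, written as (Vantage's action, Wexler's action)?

Vantage best-responds to each possible Wexler move:
- W → Vantage plays P1 (best of 3, 2, -2, -1); Wexler gets 4.
- X → Vantage plays P3 (best of -4, 4, 5, -3); Wexler gets -5.
- Y → Vantage plays P1 (best of 10, 9, 4, 8); Wexler gets 3.
- Z → Vantage plays P4 (best of 4, -3, 2, 6); Wexler gets 7.
Maximizing over 4, -5, 3, 7, Wexler chooses Z. Subgame-perfect outcome: (P4, Z) with payoffs (6, 7).

(P4, Z)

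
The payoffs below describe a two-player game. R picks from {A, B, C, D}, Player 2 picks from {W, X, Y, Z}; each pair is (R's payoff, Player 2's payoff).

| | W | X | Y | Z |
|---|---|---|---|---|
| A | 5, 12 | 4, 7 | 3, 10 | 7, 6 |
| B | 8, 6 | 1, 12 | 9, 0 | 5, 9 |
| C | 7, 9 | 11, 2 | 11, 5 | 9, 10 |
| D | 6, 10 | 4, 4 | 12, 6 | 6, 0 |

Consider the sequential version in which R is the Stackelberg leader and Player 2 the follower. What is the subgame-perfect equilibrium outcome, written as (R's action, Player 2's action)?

(C, Z)

Work backward from Player 2's decision.
- A: BR = W, leader payoff 5.
- B: BR = X, leader payoff 1.
- C: BR = Z, leader payoff 9.
- D: BR = W, leader payoff 6.
Among 5, 1, 9, 6, the best is 9 at C. Subgame-perfect outcome: (C, Z) with payoffs (9, 10).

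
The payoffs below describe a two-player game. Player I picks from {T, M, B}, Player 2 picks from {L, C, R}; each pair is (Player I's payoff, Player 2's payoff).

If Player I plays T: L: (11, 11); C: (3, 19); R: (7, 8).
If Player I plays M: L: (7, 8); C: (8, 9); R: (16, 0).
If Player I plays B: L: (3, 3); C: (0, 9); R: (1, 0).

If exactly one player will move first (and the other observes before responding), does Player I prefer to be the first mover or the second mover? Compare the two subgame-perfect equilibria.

second

If Player I leads: Player 2's best replies are T→C, M→C, B→C; Player I's induced payoffs 3, 8, 0; outcome (M, C), payoffs (8, 9).
If Player 2 leads: Player I's best replies are L→T, C→M, R→M; Player 2's induced payoffs 11, 9, 0; outcome (T, L), payoffs (11, 11).
Player I gets 8 moving first and 11 moving second, so Player I prefers to move second.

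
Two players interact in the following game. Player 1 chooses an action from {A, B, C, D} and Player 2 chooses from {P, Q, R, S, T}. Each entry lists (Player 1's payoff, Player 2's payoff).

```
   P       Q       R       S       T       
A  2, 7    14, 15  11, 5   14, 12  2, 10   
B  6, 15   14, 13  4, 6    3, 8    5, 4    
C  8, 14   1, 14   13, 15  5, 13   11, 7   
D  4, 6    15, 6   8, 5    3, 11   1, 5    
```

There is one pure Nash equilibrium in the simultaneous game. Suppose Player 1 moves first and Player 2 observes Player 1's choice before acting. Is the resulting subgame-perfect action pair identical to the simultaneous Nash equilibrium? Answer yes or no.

Solve by backward induction (Player 1 leads).
- A: BR = Q, leader payoff 14.
- B: BR = P, leader payoff 6.
- C: BR = R, leader payoff 13.
- D: BR = S, leader payoff 3.
Player 1's induced payoffs are 14, 6, 13, 3, so Player 1 commits to A. Subgame-perfect outcome: (A, Q) with payoffs (14, 15).
For the simultaneous game, intersect best replies.
Player 1's best replies: P→C; Q→D; R→C; S→A; T→C.
Player 2's best replies: A→Q; B→P; C→R; D→S.
The unique mutual best reply is (C, R), giving (13, 15).
Sequential outcome (A, Q) differs from the Nash profile (C, R).

no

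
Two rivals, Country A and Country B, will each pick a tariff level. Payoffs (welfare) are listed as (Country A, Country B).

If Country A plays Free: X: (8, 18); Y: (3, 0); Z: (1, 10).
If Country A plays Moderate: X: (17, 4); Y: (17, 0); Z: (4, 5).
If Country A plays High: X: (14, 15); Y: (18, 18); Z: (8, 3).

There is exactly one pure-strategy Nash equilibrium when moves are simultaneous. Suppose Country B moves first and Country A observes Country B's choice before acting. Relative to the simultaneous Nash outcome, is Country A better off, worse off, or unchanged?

unchanged

Country A best-responds to each possible Country B move:
- X: BR = Moderate, leader payoff 4.
- Y: BR = High, leader payoff 18.
- Z: BR = High, leader payoff 3.
Maximizing over 4, 18, 3, Country B chooses Y. Subgame-perfect outcome: (High, Y) with payoffs (18, 18).
Under simultaneous play:
Country A's best replies: X→Moderate; Y→High; Z→High.
Country B's best replies: Free→X; Moderate→Z; High→Y.
Only (High, Y) has each player best-responding; Nash payoffs (18, 18).
Country A earns 18 sequentially versus 18 at the Nash outcome: unchanged.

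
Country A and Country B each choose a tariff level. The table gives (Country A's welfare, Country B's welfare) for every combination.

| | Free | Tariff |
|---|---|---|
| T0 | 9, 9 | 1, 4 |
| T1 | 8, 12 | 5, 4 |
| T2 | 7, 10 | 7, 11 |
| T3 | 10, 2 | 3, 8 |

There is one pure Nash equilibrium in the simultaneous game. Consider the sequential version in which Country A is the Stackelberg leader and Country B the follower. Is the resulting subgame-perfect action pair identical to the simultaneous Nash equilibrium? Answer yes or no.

Work backward from Country B's decision.
- T0: BR = Free, leader payoff 9.
- T1: BR = Free, leader payoff 8.
- T2: BR = Tariff, leader payoff 7.
- T3: BR = Tariff, leader payoff 3.
Among 9, 8, 7, 3, the best is 9 at T0. Subgame-perfect outcome: (T0, Free) with payoffs (9, 9).
Now find the simultaneous Nash equilibrium.
Country A's best replies: Free→T3; Tariff→T2.
Country B's best replies: T0→Free; T1→Free; T2→Tariff; T3→Tariff.
The unique mutual best reply is (T2, Tariff), giving (7, 11).
Sequential outcome (T0, Free) differs from the Nash profile (T2, Tariff).

no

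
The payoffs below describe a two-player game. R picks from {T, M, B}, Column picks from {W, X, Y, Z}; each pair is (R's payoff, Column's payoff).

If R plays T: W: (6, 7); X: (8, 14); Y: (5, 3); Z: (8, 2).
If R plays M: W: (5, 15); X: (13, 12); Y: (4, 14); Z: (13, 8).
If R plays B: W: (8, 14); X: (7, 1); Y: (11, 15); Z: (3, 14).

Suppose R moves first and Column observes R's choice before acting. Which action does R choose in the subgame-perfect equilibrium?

B

Backward induction with R moving first.
- T → Column plays X (best of 7, 14, 3, 2); R gets 8.
- M → Column plays W (best of 15, 12, 14, 8); R gets 5.
- B → Column plays Y (best of 14, 1, 15, 14); R gets 11.
R's induced payoffs are 8, 5, 11, so R commits to B. Subgame-perfect outcome: (B, Y) with payoffs (11, 15).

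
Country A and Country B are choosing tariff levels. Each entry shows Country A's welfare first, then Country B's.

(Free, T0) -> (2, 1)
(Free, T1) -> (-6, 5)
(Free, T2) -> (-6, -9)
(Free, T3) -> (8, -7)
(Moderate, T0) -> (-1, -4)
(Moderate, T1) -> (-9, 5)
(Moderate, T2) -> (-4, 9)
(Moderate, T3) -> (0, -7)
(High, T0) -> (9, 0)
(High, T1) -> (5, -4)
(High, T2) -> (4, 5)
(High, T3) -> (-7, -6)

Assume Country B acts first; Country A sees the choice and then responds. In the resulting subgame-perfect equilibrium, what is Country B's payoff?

5

Backward induction with Country B moving first.
- T0: BR = High, leader payoff 0.
- T1: BR = High, leader payoff -4.
- T2: BR = High, leader payoff 5.
- T3: BR = Free, leader payoff -7.
Country B's induced payoffs are 0, -4, 5, -7, so Country B commits to T2. Subgame-perfect outcome: (High, T2) with payoffs (4, 5).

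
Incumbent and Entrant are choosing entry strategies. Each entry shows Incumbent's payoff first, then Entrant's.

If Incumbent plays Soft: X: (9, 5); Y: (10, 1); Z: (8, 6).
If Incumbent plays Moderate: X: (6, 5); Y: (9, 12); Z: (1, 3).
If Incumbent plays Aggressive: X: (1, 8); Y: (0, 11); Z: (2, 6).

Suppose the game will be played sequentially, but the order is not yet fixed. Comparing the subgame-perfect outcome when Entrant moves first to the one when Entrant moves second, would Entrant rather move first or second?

second

If Incumbent leads: Entrant's best replies are Soft→Z, Moderate→Y, Aggressive→Y; Incumbent's induced payoffs 8, 9, 0; outcome (Moderate, Y), payoffs (9, 12).
If Entrant leads: Incumbent's best replies are X→Soft, Y→Soft, Z→Soft; Entrant's induced payoffs 5, 1, 6; outcome (Soft, Z), payoffs (8, 6).
Entrant gets 6 moving first and 12 moving second, so Entrant prefers to move second.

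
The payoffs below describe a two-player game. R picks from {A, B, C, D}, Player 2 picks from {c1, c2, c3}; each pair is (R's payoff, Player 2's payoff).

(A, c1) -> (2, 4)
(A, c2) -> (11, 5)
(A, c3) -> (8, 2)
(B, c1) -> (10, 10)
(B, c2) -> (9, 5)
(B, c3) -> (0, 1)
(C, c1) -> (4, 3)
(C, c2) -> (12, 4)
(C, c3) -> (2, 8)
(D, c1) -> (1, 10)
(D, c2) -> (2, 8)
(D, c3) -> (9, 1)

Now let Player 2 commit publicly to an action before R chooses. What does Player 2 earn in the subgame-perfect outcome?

10

Backward induction with Player 2 moving first.
- c1: BR = B, leader payoff 10.
- c2: BR = C, leader payoff 4.
- c3: BR = D, leader payoff 1.
Player 2's induced payoffs are 10, 4, 1, so Player 2 commits to c1. Subgame-perfect outcome: (B, c1) with payoffs (10, 10).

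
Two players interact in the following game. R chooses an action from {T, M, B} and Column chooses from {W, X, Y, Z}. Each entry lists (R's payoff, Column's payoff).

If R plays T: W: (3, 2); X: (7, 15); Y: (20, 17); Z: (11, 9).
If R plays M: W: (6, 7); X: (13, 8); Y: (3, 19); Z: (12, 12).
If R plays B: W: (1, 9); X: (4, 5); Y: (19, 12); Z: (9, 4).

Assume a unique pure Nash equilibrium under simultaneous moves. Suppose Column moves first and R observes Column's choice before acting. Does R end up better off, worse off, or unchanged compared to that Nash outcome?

unchanged

Solve by backward induction (Column leads).
- W: BR = M, leader payoff 7.
- X: BR = M, leader payoff 8.
- Y: BR = T, leader payoff 17.
- Z: BR = M, leader payoff 12.
Among 7, 8, 17, 12, the best is 17 at Y. Subgame-perfect outcome: (T, Y) with payoffs (20, 17).
Under simultaneous play:
R's best replies: W→M; X→M; Y→T; Z→M.
Column's best replies: T→Y; M→Y; B→Y.
The unique mutual best reply is (T, Y), giving (20, 17).
R earns 20 sequentially versus 20 at the Nash outcome: unchanged.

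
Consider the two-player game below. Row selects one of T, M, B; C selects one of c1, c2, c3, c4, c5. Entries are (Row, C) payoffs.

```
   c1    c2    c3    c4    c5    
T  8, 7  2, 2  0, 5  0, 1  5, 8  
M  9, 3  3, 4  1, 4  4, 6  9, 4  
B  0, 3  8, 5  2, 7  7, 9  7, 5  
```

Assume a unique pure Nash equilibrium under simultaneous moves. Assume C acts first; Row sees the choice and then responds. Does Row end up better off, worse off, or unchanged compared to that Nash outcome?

unchanged

Solve by backward induction (C leads).
- c1: BR = M, leader payoff 3.
- c2: BR = B, leader payoff 5.
- c3: BR = B, leader payoff 7.
- c4: BR = B, leader payoff 9.
- c5: BR = M, leader payoff 4.
Maximizing over 3, 5, 7, 9, 4, C chooses c4. Subgame-perfect outcome: (B, c4) with payoffs (7, 9).
For the simultaneous game, intersect best replies.
Row's best replies: c1→M; c2→B; c3→B; c4→B; c5→M.
C's best replies: T→c5; M→c4; B→c4.
The unique mutual best reply is (B, c4), giving (7, 9).
Row earns 7 sequentially versus 7 at the Nash outcome: unchanged.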